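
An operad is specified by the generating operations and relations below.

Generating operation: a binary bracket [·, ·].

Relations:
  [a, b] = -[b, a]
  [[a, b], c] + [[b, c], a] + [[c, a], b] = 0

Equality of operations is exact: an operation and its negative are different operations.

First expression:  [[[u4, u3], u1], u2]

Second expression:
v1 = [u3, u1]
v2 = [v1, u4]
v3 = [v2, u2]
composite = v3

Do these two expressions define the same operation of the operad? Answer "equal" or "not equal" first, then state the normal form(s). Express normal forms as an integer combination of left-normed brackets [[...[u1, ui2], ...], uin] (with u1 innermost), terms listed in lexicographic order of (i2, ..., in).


not equal; the first gives [[[u1, u3], u4], u2] - [[[u1, u4], u3], u2] and the second -[[[u1, u3], u4], u2]

Reducing the first expression gives [[[u1, u3], u4], u2] - [[[u1, u4], u3], u2]
Reducing the second expression gives -[[[u1, u3], u4], u2]
Distinct normal forms: not equal.


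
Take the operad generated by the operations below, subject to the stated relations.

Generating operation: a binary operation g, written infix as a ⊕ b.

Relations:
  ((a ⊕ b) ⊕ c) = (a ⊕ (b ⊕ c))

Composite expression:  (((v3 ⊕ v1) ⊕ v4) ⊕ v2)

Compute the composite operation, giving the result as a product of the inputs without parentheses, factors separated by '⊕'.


v3 ⊕ v1 ⊕ v4 ⊕ v2

Under associativity of g, the answer is the v's in reading order.
(v3 ⊕ v1) spells out as v3 ⊕ v1
((v3 ⊕ v1) ⊕ v4) spells out as v3 ⊕ v1 ⊕ v4
(((v3 ⊕ v1) ⊕ v4) ⊕ v2) spells out as v3 ⊕ v1 ⊕ v4 ⊕ v2


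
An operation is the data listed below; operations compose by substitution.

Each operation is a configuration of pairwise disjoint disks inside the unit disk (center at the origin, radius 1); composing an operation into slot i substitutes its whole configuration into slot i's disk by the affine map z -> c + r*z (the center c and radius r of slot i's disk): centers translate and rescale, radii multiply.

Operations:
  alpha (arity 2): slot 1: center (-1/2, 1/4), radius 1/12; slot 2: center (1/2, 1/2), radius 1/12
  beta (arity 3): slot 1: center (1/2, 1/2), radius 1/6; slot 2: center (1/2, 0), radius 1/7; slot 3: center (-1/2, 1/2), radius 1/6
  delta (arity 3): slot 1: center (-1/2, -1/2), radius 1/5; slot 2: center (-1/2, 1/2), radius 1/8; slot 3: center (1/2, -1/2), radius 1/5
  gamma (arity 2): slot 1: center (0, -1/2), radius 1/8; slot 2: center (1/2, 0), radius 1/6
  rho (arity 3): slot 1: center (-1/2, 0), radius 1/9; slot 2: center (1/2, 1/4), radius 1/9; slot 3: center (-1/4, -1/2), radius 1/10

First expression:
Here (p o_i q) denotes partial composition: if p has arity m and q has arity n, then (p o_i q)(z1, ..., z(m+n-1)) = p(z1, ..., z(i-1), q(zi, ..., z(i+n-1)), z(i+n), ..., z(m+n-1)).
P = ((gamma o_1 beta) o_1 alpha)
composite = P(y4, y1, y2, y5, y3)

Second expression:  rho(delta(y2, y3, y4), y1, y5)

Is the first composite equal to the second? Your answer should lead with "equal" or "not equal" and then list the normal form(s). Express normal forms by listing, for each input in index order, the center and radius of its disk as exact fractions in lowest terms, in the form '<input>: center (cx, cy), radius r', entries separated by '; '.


not equal — first y1: center (7/96, -41/96), radius 1/576; y2: center (1/16, -1/2), radius 1/56; y3: center (1/2, 0), radius 1/6; y4: center (5/96, -83/192), radius 1/576; y5: center (-1/16, -7/16), radius 1/48, second y1: center (1/2, 1/4), radius 1/9; y2: center (-5/9, -1/18), radius 1/45; y3: center (-5/9, 1/18), radius 1/72; y4: center (-4/9, -1/18), radius 1/45; y5: center (-1/4, -1/2), radius 1/10


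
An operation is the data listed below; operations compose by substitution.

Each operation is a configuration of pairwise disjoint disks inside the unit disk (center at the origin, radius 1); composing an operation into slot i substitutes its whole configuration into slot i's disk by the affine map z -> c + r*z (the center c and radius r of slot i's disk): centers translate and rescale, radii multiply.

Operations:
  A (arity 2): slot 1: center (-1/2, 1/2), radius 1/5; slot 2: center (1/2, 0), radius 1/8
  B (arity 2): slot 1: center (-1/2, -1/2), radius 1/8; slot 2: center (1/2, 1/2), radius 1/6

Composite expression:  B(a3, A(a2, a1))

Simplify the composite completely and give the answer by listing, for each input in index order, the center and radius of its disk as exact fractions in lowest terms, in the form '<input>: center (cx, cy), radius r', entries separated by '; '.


a1: center (7/12, 1/2), radius 1/48; a2: center (5/12, 7/12), radius 1/30; a3: center (-1/2, -1/2), radius 1/8

Affine substitution under B: radii multiply and a-centers shift.
for a3, the 1-step affine chain lands on center (-1/2, -1/2), radius 1/8
for a2, the 2-step affine chain lands on center (5/12, 7/12), radius 1/30
for a1, the 2-step affine chain lands on center (7/12, 1/2), radius 1/48


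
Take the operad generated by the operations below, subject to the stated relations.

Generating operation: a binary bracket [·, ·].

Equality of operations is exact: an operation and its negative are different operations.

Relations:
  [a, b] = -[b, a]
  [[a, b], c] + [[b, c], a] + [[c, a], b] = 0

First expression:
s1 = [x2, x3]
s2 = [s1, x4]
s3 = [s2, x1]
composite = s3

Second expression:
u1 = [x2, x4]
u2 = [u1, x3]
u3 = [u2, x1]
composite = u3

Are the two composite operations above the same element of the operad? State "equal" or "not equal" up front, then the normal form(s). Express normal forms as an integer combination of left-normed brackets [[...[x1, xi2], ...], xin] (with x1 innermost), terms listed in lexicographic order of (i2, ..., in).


not equal — first -[[[x1, x2], x3], x4] + [[[x1, x3], x2], x4] + [[[x1, x4], x2], x3] - [[[x1, x4], x3], x2], second -[[[x1, x2], x4], x3] + [[[x1, x3], x2], x4] - [[[x1, x3], x4], x2] + [[[x1, x4], x2], x3]

In normal form, the first expression is -[[[x1, x2], x3], x4] + [[[x1, x3], x2], x4] + [[[x1, x4], x2], x3] - [[[x1, x4], x3], x2]
In normal form, the second expression is -[[[x1, x2], x4], x3] + [[[x1, x3], x2], x4] - [[[x1, x3], x4], x2] + [[[x1, x4], x2], x3]
No match — not equal.


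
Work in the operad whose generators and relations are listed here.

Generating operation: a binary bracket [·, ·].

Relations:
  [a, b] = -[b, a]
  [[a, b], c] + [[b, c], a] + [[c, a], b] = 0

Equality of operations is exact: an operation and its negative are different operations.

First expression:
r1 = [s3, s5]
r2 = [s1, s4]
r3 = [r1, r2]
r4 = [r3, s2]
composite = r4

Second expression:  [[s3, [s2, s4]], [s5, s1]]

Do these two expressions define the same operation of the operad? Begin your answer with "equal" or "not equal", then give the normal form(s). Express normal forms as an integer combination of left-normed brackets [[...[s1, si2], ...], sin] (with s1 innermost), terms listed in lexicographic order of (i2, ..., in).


not equal: they reduce to -[[[[s1, s4], s3], s5], s2] + [[[[s1, s4], s5], s3], s2] and -[[[[s1, s5], s2], s4], s3] + [[[[s1, s5], s3], s2], s4] - [[[[s1, s5], s3], s4], s2] + [[[[s1, s5], s4], s2], s3]


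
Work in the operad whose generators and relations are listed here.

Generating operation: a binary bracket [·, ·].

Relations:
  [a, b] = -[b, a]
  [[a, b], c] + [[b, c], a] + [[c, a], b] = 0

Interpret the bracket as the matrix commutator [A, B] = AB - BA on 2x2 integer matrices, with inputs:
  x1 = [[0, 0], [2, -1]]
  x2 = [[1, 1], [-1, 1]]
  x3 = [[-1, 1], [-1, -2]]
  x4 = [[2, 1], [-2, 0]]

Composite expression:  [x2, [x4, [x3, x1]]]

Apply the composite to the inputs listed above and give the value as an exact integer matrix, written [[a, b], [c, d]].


[x3, x1] = [[2, -1], [-3, -2]]
[x4, [x3, x1]] = [[-5, -6], [-2, 5]]
[x2, [x4, [x3, x1]]] = [[-8, 10], [10, 8]]

[[-8, 10], [10, 8]]


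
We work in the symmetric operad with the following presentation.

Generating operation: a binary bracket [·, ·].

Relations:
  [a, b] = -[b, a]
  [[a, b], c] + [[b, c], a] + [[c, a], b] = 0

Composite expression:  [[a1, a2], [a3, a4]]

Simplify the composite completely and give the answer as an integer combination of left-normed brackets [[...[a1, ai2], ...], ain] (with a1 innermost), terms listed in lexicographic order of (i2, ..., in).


Left-normed coefficients sit on the a1-initial expansion words.
Composite bracket: [[a1, a2], [a3, a4]]
Applying ab - ba throughout gives 8 signed words (2^3 = 8).
Only words starting with a1 matter:
  word a1a2a3a4 has sign +1, contributing +[[[a1, a2], a3], a4]
  word a1a2a4a3 has sign -1, contributing -[[[a1, a2], a4], a3]

[[[a1, a2], a3], a4] - [[[a1, a2], a4], a3]


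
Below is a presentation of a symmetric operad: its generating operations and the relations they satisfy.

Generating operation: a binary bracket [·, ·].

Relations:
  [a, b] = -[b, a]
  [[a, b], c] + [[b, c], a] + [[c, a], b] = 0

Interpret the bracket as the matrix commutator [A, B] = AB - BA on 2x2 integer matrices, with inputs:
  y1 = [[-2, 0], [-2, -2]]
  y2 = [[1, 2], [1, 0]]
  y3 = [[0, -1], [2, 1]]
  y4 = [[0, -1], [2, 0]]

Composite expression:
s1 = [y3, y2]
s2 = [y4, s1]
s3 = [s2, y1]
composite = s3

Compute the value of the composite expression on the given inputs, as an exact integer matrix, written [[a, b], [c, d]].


[[20, 0], [-4, -20]]

[y3, y2] = [[-5, -1], [3, 5]]
[y4, [y3, y2]] = [[-1, -10], [-20, 1]]
[[y4, [y3, y2]], y1] = [[20, 0], [-4, -20]]


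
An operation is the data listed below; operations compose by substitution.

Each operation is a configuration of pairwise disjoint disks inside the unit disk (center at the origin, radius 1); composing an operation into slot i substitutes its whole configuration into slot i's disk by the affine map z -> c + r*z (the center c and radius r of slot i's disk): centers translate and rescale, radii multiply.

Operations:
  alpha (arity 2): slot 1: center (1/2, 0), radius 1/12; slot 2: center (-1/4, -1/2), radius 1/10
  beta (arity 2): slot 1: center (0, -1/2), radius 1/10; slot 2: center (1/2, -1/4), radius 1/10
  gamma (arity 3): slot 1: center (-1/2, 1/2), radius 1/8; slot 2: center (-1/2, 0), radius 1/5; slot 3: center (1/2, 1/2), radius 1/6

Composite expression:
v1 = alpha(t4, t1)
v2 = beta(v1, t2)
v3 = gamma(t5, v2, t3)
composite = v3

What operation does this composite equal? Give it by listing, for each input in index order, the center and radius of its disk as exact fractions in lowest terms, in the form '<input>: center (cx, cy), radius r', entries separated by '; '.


t1: center (-101/200, -11/100), radius 1/500; t2: center (-2/5, -1/20), radius 1/50; t3: center (1/2, 1/2), radius 1/6; t4: center (-49/100, -1/10), radius 1/600; t5: center (-1/2, 1/2), radius 1/8

Follow each t-input down from gamma: c' goes to c + r*c', radius to r*r'.
tracing t5 down its 1-map path: center (-1/2, 1/2), radius 1/8
tracing t4 down its 3-map path: center (-49/100, -1/10), radius 1/600
tracing t1 down its 3-map path: center (-101/200, -11/100), radius 1/500
tracing t2 down its 2-map path: center (-2/5, -1/20), radius 1/50
tracing t3 down its 1-map path: center (1/2, 1/2), radius 1/6


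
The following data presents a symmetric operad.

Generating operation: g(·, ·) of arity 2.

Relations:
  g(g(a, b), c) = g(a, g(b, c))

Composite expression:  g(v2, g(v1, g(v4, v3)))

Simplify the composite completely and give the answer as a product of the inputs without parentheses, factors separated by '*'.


v2 * v1 * v4 * v3

Key point: g is associative — brackets drop, the v-order remains.
g(v4, v3) reduces to v4 * v3
g(v1, g(v4, v3)) reduces to v1 * v4 * v3
g(v2, g(v1, g(v4, v3))) reduces to v2 * v1 * v4 * v3


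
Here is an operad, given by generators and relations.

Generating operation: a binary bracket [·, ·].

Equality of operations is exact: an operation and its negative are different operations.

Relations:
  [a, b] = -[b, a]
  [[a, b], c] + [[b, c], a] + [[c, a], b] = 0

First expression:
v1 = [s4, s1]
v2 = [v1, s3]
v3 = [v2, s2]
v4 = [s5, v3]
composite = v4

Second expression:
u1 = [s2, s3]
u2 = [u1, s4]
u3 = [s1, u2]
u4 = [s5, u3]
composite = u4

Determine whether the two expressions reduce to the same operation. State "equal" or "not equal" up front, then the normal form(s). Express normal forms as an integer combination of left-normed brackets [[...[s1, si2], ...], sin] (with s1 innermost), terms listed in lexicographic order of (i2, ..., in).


not equal; the first gives [[[[s1, s4], s3], s2], s5] and the second -[[[[s1, s2], s3], s4], s5] + [[[[s1, s3], s2], s4], s5] + [[[[s1, s4], s2], s3], s5] - [[[[s1, s4], s3], s2], s5]

The first expression, normalized: [[[[s1, s4], s3], s2], s5]
The second expression, normalized: -[[[[s1, s2], s3], s4], s5] + [[[[s1, s3], s2], s4], s5] + [[[[s1, s4], s2], s3], s5] - [[[[s1, s4], s3], s2], s5]
Distinct normal forms: not equal.


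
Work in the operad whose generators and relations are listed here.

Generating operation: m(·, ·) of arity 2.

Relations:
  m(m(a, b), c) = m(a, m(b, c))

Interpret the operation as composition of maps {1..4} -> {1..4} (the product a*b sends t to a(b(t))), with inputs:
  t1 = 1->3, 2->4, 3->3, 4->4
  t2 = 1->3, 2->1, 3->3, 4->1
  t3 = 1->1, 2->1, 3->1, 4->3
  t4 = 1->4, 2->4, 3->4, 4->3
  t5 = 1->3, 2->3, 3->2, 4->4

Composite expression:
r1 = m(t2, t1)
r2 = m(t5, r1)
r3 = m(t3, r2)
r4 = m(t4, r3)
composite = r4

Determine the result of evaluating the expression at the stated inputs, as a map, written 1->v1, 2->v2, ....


1->4, 2->4, 3->4, 4->4

m(t2, t1) = 1->3, 2->1, 3->3, 4->1
m(t5, m(t2, t1)) = 1->2, 2->3, 3->2, 4->3
m(t3, m(t5, m(t2, t1))) = 1->1, 2->1, 3->1, 4->1
m(t4, m(t3, m(t5, m(t2, t1)))) = 1->4, 2->4, 3->4, 4->4


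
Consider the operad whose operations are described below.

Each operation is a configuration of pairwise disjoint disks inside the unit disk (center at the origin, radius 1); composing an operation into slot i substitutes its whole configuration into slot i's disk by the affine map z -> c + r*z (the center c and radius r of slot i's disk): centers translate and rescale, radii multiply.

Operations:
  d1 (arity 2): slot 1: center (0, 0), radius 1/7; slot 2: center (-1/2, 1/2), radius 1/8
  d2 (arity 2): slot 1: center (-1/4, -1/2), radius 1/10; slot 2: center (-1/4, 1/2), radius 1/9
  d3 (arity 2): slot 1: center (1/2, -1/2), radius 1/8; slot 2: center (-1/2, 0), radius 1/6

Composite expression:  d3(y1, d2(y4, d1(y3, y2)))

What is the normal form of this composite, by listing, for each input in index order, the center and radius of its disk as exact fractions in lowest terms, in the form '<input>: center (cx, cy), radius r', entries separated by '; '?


Each y-disk chains the slot maps above it in d3; radii multiply.
tracing y1 down its 1-map path: center (1/2, -1/2), radius 1/8
tracing y4 down its 2-map path: center (-13/24, -1/12), radius 1/60
tracing y3 down its 3-map path: center (-13/24, 1/12), radius 1/378
tracing y2 down its 3-map path: center (-119/216, 5/54), radius 1/432

y1: center (1/2, -1/2), radius 1/8; y2: center (-119/216, 5/54), radius 1/432; y3: center (-13/24, 1/12), radius 1/378; y4: center (-13/24, -1/12), radius 1/60


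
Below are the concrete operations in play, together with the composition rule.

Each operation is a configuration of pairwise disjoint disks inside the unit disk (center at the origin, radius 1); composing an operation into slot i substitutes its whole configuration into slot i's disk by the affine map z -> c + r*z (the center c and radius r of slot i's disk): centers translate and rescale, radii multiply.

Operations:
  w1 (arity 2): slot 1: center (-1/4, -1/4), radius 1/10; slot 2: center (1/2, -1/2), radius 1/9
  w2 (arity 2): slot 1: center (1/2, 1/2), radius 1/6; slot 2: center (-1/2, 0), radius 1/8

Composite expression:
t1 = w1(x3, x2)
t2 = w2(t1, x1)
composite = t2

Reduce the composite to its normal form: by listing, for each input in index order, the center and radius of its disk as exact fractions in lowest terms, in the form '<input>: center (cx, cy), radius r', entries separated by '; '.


x1: center (-1/2, 0), radius 1/8; x2: center (7/12, 5/12), radius 1/54; x3: center (11/24, 11/24), radius 1/60

Each x-disk chains the slot maps above it in w2; radii multiply.
input x3: applying the 2 nested substitutions gives center (11/24, 11/24), radius 1/60
input x2: applying the 2 nested substitutions gives center (7/12, 5/12), radius 1/54
input x1: applying the 1 nested substitution gives center (-1/2, 0), radius 1/8


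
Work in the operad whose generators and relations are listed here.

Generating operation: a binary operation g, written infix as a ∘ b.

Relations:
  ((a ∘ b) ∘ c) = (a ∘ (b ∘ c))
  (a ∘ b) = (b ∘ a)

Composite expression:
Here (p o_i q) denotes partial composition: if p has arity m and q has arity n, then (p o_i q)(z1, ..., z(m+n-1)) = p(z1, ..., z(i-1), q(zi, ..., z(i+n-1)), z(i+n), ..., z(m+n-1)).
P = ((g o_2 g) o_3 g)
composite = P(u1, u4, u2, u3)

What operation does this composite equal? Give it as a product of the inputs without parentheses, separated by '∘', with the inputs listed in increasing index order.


u1 ∘ u2 ∘ u3 ∘ u4

Shape and order are irrelevant to g; the u-input set decides.
(u2 ∘ u3) collapses to u2 ∘ u3
(u4 ∘ (u2 ∘ u3)) collapses to u4 ∘ u2 ∘ u3
(u1 ∘ (u4 ∘ (u2 ∘ u3))) collapses to u1 ∘ u4 ∘ u2 ∘ u3
commutativity sorts the factors: u1 ∘ u2 ∘ u3 ∘ u4


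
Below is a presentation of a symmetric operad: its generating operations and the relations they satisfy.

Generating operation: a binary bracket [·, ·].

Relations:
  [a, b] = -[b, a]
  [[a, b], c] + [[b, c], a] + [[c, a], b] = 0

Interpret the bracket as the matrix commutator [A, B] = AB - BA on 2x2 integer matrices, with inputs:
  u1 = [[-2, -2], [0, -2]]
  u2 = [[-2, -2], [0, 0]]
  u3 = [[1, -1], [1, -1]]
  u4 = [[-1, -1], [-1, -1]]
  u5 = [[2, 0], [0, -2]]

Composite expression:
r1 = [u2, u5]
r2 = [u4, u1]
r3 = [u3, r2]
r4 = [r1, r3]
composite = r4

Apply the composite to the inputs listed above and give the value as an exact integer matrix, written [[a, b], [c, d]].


[[-32, 0], [0, 32]]


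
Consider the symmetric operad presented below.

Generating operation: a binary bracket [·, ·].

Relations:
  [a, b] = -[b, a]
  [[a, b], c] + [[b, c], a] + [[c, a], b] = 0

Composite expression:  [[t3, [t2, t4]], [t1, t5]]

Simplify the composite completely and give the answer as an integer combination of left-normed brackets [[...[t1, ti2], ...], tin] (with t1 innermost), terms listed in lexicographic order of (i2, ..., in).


[[[[t1, t5], t2], t4], t3] - [[[[t1, t5], t3], t2], t4] + [[[[t1, t5], t3], t4], t2] - [[[[t1, t5], t4], t2], t3]

Expand each bracket as ab - ba; the t1-initial words give the coefficients.
Composite bracket: [[t3, [t2, t4]], [t1, t5]]
Full expansion: 16 signed words from ab - ba (2^4 = 16).
Keep just the words that open with t1:
  word t1t5t2t4t3 has sign +1, contributing +[[[[t1, t5], t2], t4], t3]
  word t1t5t3t2t4 has sign -1, contributing -[[[[t1, t5], t3], t2], t4]
  word t1t5t3t4t2 has sign +1, contributing +[[[[t1, t5], t3], t4], t2]
  word t1t5t4t2t3 has sign -1, contributing -[[[[t1, t5], t4], t2], t3]


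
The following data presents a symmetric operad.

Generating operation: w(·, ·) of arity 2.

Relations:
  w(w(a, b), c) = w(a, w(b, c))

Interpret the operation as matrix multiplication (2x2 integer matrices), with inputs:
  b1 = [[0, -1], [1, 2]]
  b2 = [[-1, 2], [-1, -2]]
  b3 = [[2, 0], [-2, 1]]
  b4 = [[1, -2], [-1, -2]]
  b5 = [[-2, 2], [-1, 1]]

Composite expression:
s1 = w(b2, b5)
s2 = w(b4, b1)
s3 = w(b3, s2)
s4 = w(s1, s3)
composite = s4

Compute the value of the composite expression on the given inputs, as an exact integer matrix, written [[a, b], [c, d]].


w(b2, b5) = [[0, 0], [4, -4]]
w(b4, b1) = [[-2, -5], [-2, -3]]
w(b3, w(b4, b1)) = [[-4, -10], [2, 7]]
w(w(b2, b5), w(b3, w(b4, b1))) = [[0, 0], [-24, -68]]

[[0, 0], [-24, -68]]


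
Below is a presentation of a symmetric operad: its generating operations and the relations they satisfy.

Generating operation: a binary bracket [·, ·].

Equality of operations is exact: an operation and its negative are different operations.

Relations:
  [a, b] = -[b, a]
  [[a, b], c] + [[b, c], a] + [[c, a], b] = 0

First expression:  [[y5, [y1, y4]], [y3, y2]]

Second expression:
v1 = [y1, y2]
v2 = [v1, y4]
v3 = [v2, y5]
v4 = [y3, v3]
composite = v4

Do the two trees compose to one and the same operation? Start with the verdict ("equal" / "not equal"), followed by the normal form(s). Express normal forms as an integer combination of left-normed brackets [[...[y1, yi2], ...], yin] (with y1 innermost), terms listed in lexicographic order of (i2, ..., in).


not equal; the first gives [[[[y1, y4], y5], y2], y3] - [[[[y1, y4], y5], y3], y2] and the second -[[[[y1, y2], y4], y5], y3]

The first expression reduces to [[[[y1, y4], y5], y2], y3] - [[[[y1, y4], y5], y3], y2]
The second expression reduces to -[[[[y1, y2], y4], y5], y3]
The forms do not match — not equal.


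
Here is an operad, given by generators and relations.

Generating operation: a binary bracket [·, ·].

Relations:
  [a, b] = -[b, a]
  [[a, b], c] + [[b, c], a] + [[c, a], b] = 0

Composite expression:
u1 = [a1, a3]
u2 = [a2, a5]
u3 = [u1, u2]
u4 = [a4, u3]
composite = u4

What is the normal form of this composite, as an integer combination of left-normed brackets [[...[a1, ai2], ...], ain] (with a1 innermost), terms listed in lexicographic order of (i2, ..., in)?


-[[[[a1, a3], a2], a5], a4] + [[[[a1, a3], a5], a2], a4]

In the tensor algebra, words opening a1 carry the a1-anchored form.
Composite bracket: [a4, [[a1, a3], [a2, a5]]]
The bracket unfolds into 16 signed words via [a, b] = ab - ba (2^4 = 16).
Coefficients come from the a1-initial words:
  word a1a3a2a5a4 has sign -1, contributing -[[[[a1, a3], a2], a5], a4]
  word a1a3a5a2a4 has sign +1, contributing +[[[[a1, a3], a5], a2], a4]


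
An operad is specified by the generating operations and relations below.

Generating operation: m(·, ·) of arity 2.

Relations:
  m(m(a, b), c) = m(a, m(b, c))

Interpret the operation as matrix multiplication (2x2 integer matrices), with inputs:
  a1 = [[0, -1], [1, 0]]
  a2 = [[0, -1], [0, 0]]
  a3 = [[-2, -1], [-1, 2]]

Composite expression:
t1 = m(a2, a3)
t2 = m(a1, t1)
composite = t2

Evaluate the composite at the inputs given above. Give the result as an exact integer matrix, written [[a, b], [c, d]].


m(a2, a3) = [[1, -2], [0, 0]]
m(a1, m(a2, a3)) = [[0, 0], [1, -2]]

[[0, 0], [1, -2]]


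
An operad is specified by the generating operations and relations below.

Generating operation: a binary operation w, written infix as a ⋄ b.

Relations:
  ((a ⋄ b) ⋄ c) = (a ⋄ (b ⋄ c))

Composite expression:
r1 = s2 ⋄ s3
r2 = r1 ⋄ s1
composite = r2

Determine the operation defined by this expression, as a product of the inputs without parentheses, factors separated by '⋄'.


s2 ⋄ s3 ⋄ s1

All parenthesizations of w agree; list the s-inputs left to right.
(s2 ⋄ s3) unparenthesizes to s2 ⋄ s3
((s2 ⋄ s3) ⋄ s1) unparenthesizes to s2 ⋄ s3 ⋄ s1


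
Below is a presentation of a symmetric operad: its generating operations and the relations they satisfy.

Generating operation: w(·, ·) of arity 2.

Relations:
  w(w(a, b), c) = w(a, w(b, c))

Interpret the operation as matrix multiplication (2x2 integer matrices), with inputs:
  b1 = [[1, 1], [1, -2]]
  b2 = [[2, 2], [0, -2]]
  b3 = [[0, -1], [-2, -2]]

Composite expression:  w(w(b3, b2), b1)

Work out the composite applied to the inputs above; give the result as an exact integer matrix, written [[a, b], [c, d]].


[[2, -4], [-4, -4]]

w(b3, b2) = [[0, 2], [-4, 0]]
w(w(b3, b2), b1) = [[2, -4], [-4, -4]]


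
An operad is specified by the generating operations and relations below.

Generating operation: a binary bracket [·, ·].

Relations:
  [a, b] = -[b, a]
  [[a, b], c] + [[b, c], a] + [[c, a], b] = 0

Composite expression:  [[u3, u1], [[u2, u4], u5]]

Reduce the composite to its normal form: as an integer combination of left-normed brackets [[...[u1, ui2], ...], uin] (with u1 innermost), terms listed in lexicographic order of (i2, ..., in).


In the tensor algebra, words opening u1 carry the u1-anchored form.
Composite bracket: [[u3, u1], [[u2, u4], u5]]
Expanding via [a, b] = ab - ba: 16 signed words (2^4 = 16).
The u1-initial words carry the normal form:
  word u1u3u2u4u5 has sign -1, contributing -[[[[u1, u3], u2], u4], u5]
  word u1u3u4u2u5 has sign +1, contributing +[[[[u1, u3], u4], u2], u5]
  word u1u3u5u2u4 has sign +1, contributing +[[[[u1, u3], u5], u2], u4]
  word u1u3u5u4u2 has sign -1, contributing -[[[[u1, u3], u5], u4], u2]

-[[[[u1, u3], u2], u4], u5] + [[[[u1, u3], u4], u2], u5] + [[[[u1, u3], u5], u2], u4] - [[[[u1, u3], u5], u4], u2]


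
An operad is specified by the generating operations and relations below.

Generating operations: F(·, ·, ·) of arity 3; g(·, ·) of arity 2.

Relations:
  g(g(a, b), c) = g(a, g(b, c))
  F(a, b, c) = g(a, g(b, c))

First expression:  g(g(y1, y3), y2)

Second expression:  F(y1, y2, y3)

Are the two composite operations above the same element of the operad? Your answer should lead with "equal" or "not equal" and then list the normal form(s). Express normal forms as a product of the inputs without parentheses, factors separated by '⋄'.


not equal: they reduce to y1 ⋄ y3 ⋄ y2 and y1 ⋄ y2 ⋄ y3


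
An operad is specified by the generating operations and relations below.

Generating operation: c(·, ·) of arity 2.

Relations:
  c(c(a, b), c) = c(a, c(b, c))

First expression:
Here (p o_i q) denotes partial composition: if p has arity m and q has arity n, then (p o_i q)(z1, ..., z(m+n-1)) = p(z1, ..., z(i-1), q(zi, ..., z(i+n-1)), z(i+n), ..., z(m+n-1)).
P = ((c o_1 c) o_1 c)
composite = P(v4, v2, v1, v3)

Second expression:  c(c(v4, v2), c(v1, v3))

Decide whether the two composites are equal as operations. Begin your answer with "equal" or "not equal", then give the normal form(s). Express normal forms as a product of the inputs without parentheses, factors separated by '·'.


In normal form, the first expression is v4 · v2 · v1 · v3
In normal form, the second expression is v4 · v2 · v1 · v3
The forms coincide; equal.

equal; both compose to v4 · v2 · v1 · v3


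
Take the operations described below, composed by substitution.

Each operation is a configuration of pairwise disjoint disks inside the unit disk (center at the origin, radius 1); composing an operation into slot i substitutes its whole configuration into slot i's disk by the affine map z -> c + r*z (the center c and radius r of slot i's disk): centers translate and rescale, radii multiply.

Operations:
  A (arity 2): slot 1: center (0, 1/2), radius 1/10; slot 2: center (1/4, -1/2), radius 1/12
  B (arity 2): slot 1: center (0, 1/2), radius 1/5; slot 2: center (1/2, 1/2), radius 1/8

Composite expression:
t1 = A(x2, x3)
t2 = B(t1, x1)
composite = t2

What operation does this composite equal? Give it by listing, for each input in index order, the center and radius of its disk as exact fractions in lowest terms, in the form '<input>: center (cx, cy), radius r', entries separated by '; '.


x1: center (1/2, 1/2), radius 1/8; x2: center (0, 3/5), radius 1/50; x3: center (1/20, 2/5), radius 1/60

Each x-disk chains the slot maps above it in B; radii multiply.
tracing x2 down its 2-map path: center (0, 3/5), radius 1/50
tracing x3 down its 2-map path: center (1/20, 2/5), radius 1/60
tracing x1 down its 1-map path: center (1/2, 1/2), radius 1/8


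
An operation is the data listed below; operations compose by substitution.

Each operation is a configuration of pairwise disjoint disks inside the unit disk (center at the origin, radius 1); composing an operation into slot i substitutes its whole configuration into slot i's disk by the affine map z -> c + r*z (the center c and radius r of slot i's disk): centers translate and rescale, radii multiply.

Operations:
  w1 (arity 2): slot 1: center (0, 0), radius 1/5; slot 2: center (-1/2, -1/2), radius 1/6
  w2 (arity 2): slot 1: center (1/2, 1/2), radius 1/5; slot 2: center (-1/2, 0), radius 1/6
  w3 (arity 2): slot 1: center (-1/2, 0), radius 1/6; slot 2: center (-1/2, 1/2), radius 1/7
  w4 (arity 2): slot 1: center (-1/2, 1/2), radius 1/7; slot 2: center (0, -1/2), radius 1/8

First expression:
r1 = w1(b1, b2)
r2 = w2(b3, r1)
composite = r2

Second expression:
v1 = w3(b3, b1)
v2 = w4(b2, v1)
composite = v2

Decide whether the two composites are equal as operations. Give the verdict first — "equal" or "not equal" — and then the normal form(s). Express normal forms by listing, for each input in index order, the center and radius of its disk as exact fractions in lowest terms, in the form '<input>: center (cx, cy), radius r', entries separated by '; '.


not equal; first: b1: center (-1/2, 0), radius 1/30; b2: center (-7/12, -1/12), radius 1/36; b3: center (1/2, 1/2), radius 1/5; second: b1: center (-1/16, -7/16), radius 1/56; b2: center (-1/2, 1/2), radius 1/7; b3: center (-1/16, -1/2), radius 1/48

In normal form, the first expression is b1: center (-1/2, 0), radius 1/30; b2: center (-7/12, -1/12), radius 1/36; b3: center (1/2, 1/2), radius 1/5
In normal form, the second expression is b1: center (-1/16, -7/16), radius 1/56; b2: center (-1/2, 1/2), radius 1/7; b3: center (-1/16, -1/2), radius 1/48
Different reductions; not equal.


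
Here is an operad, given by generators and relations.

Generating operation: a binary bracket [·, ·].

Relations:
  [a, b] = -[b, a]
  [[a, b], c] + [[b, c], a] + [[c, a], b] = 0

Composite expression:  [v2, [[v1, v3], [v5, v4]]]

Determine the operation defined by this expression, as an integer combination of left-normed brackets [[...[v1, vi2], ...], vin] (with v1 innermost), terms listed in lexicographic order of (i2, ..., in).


[[[[v1, v3], v4], v5], v2] - [[[[v1, v3], v5], v4], v2]


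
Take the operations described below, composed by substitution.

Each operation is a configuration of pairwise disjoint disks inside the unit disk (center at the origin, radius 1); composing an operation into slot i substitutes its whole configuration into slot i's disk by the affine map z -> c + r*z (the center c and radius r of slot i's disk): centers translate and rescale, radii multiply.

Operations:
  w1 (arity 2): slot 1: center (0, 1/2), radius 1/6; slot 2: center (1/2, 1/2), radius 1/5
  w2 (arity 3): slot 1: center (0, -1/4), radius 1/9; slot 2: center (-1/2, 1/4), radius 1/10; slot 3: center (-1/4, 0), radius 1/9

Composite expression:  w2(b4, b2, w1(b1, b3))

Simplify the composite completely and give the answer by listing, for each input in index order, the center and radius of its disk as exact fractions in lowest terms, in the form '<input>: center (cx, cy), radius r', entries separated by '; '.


Follow each b-input down from w2: c' goes to c + r*c', radius to r*r'.
for b4, the 1-step affine chain lands on center (0, -1/4), radius 1/9
for b2, the 1-step affine chain lands on center (-1/2, 1/4), radius 1/10
for b1, the 2-step affine chain lands on center (-1/4, 1/18), radius 1/54
for b3, the 2-step affine chain lands on center (-7/36, 1/18), radius 1/45

b1: center (-1/4, 1/18), radius 1/54; b2: center (-1/2, 1/4), radius 1/10; b3: center (-7/36, 1/18), radius 1/45; b4: center (0, -1/4), radius 1/9


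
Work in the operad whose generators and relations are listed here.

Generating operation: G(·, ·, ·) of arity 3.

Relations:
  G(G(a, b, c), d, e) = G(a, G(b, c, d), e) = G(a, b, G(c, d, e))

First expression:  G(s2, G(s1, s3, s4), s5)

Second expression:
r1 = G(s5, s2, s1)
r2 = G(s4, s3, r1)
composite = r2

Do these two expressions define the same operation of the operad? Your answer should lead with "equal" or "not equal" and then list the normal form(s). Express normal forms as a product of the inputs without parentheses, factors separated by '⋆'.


Reducing the first expression gives s2 ⋆ s1 ⋆ s3 ⋆ s4 ⋆ s5
Reducing the second expression gives s4 ⋆ s3 ⋆ s5 ⋆ s2 ⋆ s1
The normal forms differ: not equal.

not equal — first s2 ⋆ s1 ⋆ s3 ⋆ s4 ⋆ s5, second s4 ⋆ s3 ⋆ s5 ⋆ s2 ⋆ s1


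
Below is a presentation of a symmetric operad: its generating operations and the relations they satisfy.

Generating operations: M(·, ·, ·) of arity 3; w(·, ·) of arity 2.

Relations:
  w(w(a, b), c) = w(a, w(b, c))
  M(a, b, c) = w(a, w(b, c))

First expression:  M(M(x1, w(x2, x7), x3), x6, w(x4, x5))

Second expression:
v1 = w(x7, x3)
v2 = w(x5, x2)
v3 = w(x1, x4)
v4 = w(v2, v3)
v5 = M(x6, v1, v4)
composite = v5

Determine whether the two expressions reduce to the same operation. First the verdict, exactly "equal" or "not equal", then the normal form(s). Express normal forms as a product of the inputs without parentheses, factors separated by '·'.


not equal: they reduce to x1 · x2 · x7 · x3 · x6 · x4 · x5 and x6 · x7 · x3 · x5 · x2 · x1 · x4

The first expression, normalized: x1 · x2 · x7 · x3 · x6 · x4 · x5
The second expression, normalized: x6 · x7 · x3 · x5 · x2 · x1 · x4
Different reductions; not equal.


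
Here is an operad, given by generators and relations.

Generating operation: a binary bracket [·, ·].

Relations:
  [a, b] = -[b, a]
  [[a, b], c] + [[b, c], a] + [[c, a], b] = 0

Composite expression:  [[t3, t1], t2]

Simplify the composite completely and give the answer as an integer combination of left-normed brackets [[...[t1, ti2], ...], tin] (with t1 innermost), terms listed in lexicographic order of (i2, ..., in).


A multilinear Lie element is pinned by t1-initial words (t1 innermost).
Composite bracket: [[t3, t1], t2]
Expanding via [a, b] = ab - ba: 4 signed words (2^2 = 4).
Keep just the words that open with t1:
  sign of t1t3t2 is -1, so it contributes -[[t1, t3], t2]

-[[t1, t3], t2]


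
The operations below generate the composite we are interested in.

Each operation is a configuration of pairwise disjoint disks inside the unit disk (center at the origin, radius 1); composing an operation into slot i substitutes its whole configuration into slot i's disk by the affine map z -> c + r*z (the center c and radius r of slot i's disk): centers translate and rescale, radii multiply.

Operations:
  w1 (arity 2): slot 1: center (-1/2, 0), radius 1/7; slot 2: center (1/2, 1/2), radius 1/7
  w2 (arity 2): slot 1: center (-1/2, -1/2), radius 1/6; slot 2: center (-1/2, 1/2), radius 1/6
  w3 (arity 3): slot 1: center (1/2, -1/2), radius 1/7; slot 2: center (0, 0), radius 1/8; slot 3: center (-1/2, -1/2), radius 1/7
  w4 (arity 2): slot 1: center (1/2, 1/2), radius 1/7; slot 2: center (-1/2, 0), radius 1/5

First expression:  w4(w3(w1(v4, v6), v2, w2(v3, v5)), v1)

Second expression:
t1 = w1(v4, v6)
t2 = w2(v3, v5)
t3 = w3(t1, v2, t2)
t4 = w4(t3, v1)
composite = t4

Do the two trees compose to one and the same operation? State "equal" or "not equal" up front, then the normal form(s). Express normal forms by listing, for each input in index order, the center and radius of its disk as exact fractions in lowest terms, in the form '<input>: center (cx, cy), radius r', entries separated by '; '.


Normal form of the first expression: v1: center (-1/2, 0), radius 1/5; v2: center (1/2, 1/2), radius 1/56; v3: center (41/98, 41/98), radius 1/294; v4: center (55/98, 3/7), radius 1/343; v5: center (41/98, 43/98), radius 1/294; v6: center (57/98, 43/98), radius 1/343
Normal form of the second expression: v1: center (-1/2, 0), radius 1/5; v2: center (1/2, 1/2), radius 1/56; v3: center (41/98, 41/98), radius 1/294; v4: center (55/98, 3/7), radius 1/343; v5: center (41/98, 43/98), radius 1/294; v6: center (57/98, 43/98), radius 1/343
The normal forms match — equal.

equal — both sides give v1: center (-1/2, 0), radius 1/5; v2: center (1/2, 1/2), radius 1/56; v3: center (41/98, 41/98), radius 1/294; v4: center (55/98, 3/7), radius 1/343; v5: center (41/98, 43/98), radius 1/294; v6: center (57/98, 43/98), radius 1/343


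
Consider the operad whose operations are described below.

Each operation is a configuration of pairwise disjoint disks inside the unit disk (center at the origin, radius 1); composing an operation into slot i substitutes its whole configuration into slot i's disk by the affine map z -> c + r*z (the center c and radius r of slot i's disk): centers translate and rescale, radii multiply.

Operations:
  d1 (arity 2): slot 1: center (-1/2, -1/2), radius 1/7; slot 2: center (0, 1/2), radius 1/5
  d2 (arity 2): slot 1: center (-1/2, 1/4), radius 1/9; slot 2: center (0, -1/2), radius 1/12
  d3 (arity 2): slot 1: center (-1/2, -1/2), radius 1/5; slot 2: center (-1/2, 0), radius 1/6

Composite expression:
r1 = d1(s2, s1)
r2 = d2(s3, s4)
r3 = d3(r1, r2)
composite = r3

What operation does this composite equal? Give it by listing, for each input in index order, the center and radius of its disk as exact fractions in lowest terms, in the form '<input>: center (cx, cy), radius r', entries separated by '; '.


s1: center (-1/2, -2/5), radius 1/25; s2: center (-3/5, -3/5), radius 1/35; s3: center (-7/12, 1/24), radius 1/54; s4: center (-1/2, -1/12), radius 1/72

Each s-disk chains the slot maps above it in d3; radii multiply.
input s2: composing its 2 substitution steps yields center (-3/5, -3/5), radius 1/35
input s1: composing its 2 substitution steps yields center (-1/2, -2/5), radius 1/25
input s3: composing its 2 substitution steps yields center (-7/12, 1/24), radius 1/54
input s4: composing its 2 substitution steps yields center (-1/2, -1/12), radius 1/72


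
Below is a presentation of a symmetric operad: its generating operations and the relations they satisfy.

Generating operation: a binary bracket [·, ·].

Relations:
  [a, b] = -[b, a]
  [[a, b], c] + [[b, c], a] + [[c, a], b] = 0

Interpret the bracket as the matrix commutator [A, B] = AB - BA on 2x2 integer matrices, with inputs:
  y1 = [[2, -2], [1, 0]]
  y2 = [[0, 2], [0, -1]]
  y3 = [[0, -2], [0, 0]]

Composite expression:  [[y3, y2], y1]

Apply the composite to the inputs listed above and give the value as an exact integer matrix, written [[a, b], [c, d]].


[[2, -4], [0, -2]]

[y3, y2] = [[0, 2], [0, 0]]
[[y3, y2], y1] = [[2, -4], [0, -2]]


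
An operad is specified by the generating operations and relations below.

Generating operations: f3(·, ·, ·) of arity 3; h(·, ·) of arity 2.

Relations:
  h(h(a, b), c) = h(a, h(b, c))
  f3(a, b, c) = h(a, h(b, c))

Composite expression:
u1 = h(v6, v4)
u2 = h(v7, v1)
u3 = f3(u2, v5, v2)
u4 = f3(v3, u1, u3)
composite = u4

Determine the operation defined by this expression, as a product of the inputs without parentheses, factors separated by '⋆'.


v3 ⋆ v6 ⋆ v4 ⋆ v7 ⋆ v1 ⋆ v5 ⋆ v2

Associativity of f3 dissolves the nesting; only the v-input order survives.
h(v6, v4) unparenthesizes to v6 ⋆ v4
h(v7, v1) unparenthesizes to v7 ⋆ v1
f3(h(v7, v1), v5, v2) unparenthesizes to v7 ⋆ v1 ⋆ v5 ⋆ v2
f3(v3, h(v6, v4), f3(h(v7, v1), v5, v2)) unparenthesizes to v3 ⋆ v6 ⋆ v4 ⋆ v7 ⋆ v1 ⋆ v5 ⋆ v2


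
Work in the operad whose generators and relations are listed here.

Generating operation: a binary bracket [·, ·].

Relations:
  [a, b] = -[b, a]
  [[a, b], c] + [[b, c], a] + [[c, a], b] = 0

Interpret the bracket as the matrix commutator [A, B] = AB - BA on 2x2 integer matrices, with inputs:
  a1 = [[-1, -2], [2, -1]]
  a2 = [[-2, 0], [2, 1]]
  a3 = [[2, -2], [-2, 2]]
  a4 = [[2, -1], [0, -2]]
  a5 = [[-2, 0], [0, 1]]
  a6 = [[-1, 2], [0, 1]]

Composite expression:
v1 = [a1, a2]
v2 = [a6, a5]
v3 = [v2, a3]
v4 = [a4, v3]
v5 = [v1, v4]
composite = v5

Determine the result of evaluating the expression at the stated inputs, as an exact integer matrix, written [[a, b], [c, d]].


[[-144, 192], [0, 144]]


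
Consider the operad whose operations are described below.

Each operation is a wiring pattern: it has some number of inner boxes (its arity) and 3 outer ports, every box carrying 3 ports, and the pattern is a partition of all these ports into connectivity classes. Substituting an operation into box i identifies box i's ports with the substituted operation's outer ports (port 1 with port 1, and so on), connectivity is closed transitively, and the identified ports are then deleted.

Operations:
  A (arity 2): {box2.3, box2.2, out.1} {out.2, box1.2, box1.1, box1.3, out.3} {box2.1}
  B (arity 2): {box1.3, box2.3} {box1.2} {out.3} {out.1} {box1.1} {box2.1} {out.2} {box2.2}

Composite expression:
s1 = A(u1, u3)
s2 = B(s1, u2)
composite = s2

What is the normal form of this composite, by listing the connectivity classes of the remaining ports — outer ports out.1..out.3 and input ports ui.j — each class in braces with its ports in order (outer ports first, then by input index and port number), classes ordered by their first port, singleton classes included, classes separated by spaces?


{out.1} {out.2} {out.3} {u1.1, u1.2, u1.3, u2.3} {u2.1} {u2.2} {u3.1} {u3.2, u3.3}

Substituting into B glues patterns; closure does the rest.
through A, on inputs (u1, u3): {out.1, u3.2, u3.3} {out.2, out.3, u1.1, u1.2, u1.3} {u3.1} (out.j = stage outer ports)
through B, on inputs (u1, u3, u2): {out.1} {out.2} {out.3} {u1.1, u1.2, u1.3, u2.3} {u2.1} {u2.2} {u3.1} {u3.2, u3.3} (out.j = stage outer ports)
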